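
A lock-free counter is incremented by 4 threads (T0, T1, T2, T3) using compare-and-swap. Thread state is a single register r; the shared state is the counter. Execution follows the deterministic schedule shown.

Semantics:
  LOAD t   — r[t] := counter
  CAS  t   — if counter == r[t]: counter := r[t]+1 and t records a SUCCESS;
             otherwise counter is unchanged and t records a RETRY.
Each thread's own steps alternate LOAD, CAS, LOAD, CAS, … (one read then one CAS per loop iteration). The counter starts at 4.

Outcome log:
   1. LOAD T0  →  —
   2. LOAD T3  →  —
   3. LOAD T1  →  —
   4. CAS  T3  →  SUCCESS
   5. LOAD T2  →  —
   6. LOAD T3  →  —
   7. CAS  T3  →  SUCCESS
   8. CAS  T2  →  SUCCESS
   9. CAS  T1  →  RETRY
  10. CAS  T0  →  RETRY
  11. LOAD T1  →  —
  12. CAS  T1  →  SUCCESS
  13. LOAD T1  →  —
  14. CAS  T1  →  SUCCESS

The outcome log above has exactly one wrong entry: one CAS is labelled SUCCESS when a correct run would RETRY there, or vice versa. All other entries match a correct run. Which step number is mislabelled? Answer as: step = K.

Reference trace:
step 1: T0 LOAD ⇒ load; ctr=4 reg=4
step 2: T3 LOAD ⇒ load; ctr=4 reg=4
step 3: T1 LOAD ⇒ load; ctr=4 reg=4
step 4: T3 CAS ⇒ ok; ctr=5 reg=4
step 5: T2 LOAD ⇒ load; ctr=5 reg=5
step 6: T3 LOAD ⇒ load; ctr=5 reg=5
step 7: T3 CAS ⇒ ok; ctr=6 reg=5
step 8: T2 CAS ⇒ retry; ctr=6 reg=5
step 9: T1 CAS ⇒ retry; ctr=6 reg=4
step 10: T0 CAS ⇒ retry; ctr=6 reg=4
step 11: T1 LOAD ⇒ load; ctr=6 reg=6
step 12: T1 CAS ⇒ ok; ctr=7 reg=6
step 13: T1 LOAD ⇒ load; ctr=7 reg=7
step 14: T1 CAS ⇒ ok; ctr=8 reg=7
Mismatch at 8.

step = 8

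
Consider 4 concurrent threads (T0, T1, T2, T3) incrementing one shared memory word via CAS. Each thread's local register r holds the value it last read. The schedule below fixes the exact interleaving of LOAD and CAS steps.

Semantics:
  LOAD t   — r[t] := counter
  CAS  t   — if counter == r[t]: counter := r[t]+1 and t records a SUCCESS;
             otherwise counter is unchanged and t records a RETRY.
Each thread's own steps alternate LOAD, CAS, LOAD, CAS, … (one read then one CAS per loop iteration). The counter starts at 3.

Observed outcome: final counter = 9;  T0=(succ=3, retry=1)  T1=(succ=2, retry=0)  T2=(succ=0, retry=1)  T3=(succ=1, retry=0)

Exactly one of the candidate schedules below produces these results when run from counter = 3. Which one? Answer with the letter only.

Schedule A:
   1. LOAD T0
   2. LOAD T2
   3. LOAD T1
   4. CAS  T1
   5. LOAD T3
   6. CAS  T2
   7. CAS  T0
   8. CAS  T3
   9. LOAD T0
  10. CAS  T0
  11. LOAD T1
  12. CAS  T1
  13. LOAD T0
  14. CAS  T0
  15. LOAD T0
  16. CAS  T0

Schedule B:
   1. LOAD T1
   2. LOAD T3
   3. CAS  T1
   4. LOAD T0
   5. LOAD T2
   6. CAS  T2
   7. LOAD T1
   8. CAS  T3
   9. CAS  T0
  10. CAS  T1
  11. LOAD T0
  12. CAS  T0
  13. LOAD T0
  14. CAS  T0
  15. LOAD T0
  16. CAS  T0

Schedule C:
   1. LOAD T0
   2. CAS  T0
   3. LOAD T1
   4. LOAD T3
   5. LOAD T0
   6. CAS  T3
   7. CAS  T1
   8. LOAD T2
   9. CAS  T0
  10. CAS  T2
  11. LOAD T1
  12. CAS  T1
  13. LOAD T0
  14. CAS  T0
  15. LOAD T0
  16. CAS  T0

Simulating candidate A:
[1] T0.load  rd  (counter 3, T0.r 3)
[2] T2.load  rd  (counter 3, T2.r 3)
[3] T1.load  rd  (counter 3, T1.r 3)
[4] T1.cas  hit  (counter 4, T1.r 3)
[5] T3.load  rd  (counter 4, T3.r 4)
[6] T2.cas  miss  (counter 4, T2.r 3)
[7] T0.cas  miss  (counter 4, T0.r 3)
[8] T3.cas  hit  (counter 5, T3.r 4)
[9] T0.load  rd  (counter 5, T0.r 5)
[10] T0.cas  hit  (counter 6, T0.r 5)
[11] T1.load  rd  (counter 6, T1.r 6)
[12] T1.cas  hit  (counter 7, T1.r 6)
[13] T0.load  rd  (counter 7, T0.r 7)
[14] T0.cas  hit  (counter 8, T0.r 7)
[15] T0.load  rd  (counter 8, T0.r 8)
[16] T0.cas  hit  (counter 9, T0.r 8)

A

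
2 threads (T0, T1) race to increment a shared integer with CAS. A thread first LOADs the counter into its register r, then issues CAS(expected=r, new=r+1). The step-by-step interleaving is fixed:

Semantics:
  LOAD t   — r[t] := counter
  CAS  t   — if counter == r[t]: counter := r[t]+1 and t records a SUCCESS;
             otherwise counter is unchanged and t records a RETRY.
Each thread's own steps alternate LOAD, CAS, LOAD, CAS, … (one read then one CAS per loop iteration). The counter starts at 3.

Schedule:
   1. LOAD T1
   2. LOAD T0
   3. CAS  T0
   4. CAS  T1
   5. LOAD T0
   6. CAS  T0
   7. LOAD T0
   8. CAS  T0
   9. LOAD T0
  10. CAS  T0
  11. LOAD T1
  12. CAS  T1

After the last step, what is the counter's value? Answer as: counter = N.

counter = 8

1. LOAD T1 → mem=3 r[T1]=3 [LOAD]
2. LOAD T0 → mem=3 r[T0]=3 [LOAD]
3. CAS T0 → mem=4 r[T0]=3 [OK]
4. CAS T1 → mem=4 r[T1]=3 [RETRY]
5. LOAD T0 → mem=4 r[T0]=4 [LOAD]
6. CAS T0 → mem=5 r[T0]=4 [OK]
7. LOAD T0 → mem=5 r[T0]=5 [LOAD]
8. CAS T0 → mem=6 r[T0]=5 [OK]
9. LOAD T0 → mem=6 r[T0]=6 [LOAD]
10. CAS T0 → mem=7 r[T0]=6 [OK]
11. LOAD T1 → mem=7 r[T1]=7 [LOAD]
12. CAS T1 → mem=8 r[T1]=7 [OK]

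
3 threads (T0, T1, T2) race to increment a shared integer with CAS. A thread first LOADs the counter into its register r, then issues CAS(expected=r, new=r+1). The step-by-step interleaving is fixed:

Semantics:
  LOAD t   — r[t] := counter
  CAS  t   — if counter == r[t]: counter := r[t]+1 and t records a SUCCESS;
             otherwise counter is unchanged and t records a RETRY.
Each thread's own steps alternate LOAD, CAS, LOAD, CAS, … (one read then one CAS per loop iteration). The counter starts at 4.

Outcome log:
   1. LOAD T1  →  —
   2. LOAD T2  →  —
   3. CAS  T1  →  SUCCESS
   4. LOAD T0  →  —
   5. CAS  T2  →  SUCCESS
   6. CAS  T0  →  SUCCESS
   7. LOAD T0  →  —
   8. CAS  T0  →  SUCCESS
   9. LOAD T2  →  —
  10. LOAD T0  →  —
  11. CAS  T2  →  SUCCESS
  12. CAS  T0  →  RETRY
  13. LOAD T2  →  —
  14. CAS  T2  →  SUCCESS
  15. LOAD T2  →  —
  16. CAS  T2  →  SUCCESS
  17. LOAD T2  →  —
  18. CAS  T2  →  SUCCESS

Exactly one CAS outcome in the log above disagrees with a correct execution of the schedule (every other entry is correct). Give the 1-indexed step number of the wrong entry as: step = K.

step = 5

Correct run:
   1) LOAD T1:  M=4  r_T1=4
   2) LOAD T2:  M=4  r_T2=4
   3) CAS  T1:  M=5  r_T1=4 ✓
   4) LOAD T0:  M=5  r_T0=5
   5) CAS  T2:  M=5  r_T2=4 ✗
   6) CAS  T0:  M=6  r_T0=5 ✓
   7) LOAD T0:  M=6  r_T0=6
   8) CAS  T0:  M=7  r_T0=6 ✓
   9) LOAD T2:  M=7  r_T2=7
  10) LOAD T0:  M=7  r_T0=7
  11) CAS  T2:  M=8  r_T2=7 ✓
  12) CAS  T0:  M=8  r_T0=7 ✗
  13) LOAD T2:  M=8  r_T2=8
  14) CAS  T2:  M=9  r_T2=8 ✓
  15) LOAD T2:  M=9  r_T2=9
  16) CAS  T2:  M=10  r_T2=9 ✓
  17) LOAD T2:  M=10  r_T2=10
  18) CAS  T2:  M=11  r_T2=10 ✓
Mismatch at 5.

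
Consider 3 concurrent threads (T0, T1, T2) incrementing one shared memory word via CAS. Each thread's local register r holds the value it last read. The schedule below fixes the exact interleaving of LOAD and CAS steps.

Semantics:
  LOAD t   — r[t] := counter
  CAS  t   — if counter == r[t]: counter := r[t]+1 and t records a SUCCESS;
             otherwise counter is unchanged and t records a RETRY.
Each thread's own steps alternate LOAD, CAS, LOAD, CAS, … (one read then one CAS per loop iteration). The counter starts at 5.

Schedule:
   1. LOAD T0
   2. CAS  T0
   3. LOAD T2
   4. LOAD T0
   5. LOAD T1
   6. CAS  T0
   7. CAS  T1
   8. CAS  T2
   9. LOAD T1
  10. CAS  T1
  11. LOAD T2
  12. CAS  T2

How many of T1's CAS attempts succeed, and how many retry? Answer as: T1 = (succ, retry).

   1) LOAD T0:  M=5  r_T0=5
   2) CAS  T0:  M=6  r_T0=5 ✓
   3) LOAD T2:  M=6  r_T2=6
   4) LOAD T0:  M=6  r_T0=6
   5) LOAD T1:  M=6  r_T1=6
   6) CAS  T0:  M=7  r_T0=6 ✓
   7) CAS  T1:  M=7  r_T1=6 ✗
   8) CAS  T2:  M=7  r_T2=6 ✗
   9) LOAD T1:  M=7  r_T1=7
  10) CAS  T1:  M=8  r_T1=7 ✓
  11) LOAD T2:  M=8  r_T2=8
  12) CAS  T2:  M=9  r_T2=8 ✓

T1 = (1, 1)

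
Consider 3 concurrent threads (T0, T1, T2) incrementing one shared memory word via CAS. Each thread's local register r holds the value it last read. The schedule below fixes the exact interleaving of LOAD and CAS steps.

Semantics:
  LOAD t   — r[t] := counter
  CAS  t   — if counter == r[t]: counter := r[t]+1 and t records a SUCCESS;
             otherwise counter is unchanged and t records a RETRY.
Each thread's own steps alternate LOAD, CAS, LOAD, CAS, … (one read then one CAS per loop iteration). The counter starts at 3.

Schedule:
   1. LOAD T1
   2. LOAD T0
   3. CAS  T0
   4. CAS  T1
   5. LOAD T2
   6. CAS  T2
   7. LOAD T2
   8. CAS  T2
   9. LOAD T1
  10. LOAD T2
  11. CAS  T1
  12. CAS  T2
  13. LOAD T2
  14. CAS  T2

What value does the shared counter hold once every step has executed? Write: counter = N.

step 1: T1 LOAD ⇒ load; ctr=3 reg=3
step 2: T0 LOAD ⇒ load; ctr=3 reg=3
step 3: T0 CAS ⇒ ok; ctr=4 reg=3
step 4: T1 CAS ⇒ retry; ctr=4 reg=3
step 5: T2 LOAD ⇒ load; ctr=4 reg=4
step 6: T2 CAS ⇒ ok; ctr=5 reg=4
step 7: T2 LOAD ⇒ load; ctr=5 reg=5
step 8: T2 CAS ⇒ ok; ctr=6 reg=5
step 9: T1 LOAD ⇒ load; ctr=6 reg=6
step 10: T2 LOAD ⇒ load; ctr=6 reg=6
step 11: T1 CAS ⇒ ok; ctr=7 reg=6
step 12: T2 CAS ⇒ retry; ctr=7 reg=6
step 13: T2 LOAD ⇒ load; ctr=7 reg=7
step 14: T2 CAS ⇒ ok; ctr=8 reg=7

counter = 8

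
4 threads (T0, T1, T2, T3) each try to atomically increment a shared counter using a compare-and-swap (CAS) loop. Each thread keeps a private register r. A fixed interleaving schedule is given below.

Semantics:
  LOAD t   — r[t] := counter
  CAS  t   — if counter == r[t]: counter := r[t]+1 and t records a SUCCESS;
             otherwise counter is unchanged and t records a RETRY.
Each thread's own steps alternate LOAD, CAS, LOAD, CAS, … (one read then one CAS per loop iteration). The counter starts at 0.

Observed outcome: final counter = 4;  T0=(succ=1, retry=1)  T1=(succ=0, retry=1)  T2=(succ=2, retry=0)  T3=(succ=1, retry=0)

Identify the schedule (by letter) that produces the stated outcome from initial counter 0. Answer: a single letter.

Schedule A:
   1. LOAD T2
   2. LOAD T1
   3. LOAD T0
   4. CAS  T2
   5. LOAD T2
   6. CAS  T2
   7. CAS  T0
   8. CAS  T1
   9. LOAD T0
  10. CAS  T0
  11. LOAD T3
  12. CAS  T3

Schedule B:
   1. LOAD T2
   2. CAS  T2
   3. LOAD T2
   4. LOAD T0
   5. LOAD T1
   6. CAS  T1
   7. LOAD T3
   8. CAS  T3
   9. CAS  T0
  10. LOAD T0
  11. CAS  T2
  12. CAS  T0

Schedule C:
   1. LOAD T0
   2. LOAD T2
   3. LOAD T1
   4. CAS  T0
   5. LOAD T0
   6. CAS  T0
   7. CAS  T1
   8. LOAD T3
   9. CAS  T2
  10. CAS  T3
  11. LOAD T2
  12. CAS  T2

A

Tracing schedule A:
#1 T2 reads 0
#2 T1 reads 0
#3 T0 reads 0
#4 T2 CAS(0→1) writes; counter now 1
#5 T2 reads 1
#6 T2 CAS(1→2) writes; counter now 2
#7 T0 CAS(0→1) fails; counter now 2
#8 T1 CAS(0→1) fails; counter now 2
#9 T0 reads 2
#10 T0 CAS(2→3) writes; counter now 3
#11 T3 reads 3
#12 T3 CAS(3→4) writes; counter now 4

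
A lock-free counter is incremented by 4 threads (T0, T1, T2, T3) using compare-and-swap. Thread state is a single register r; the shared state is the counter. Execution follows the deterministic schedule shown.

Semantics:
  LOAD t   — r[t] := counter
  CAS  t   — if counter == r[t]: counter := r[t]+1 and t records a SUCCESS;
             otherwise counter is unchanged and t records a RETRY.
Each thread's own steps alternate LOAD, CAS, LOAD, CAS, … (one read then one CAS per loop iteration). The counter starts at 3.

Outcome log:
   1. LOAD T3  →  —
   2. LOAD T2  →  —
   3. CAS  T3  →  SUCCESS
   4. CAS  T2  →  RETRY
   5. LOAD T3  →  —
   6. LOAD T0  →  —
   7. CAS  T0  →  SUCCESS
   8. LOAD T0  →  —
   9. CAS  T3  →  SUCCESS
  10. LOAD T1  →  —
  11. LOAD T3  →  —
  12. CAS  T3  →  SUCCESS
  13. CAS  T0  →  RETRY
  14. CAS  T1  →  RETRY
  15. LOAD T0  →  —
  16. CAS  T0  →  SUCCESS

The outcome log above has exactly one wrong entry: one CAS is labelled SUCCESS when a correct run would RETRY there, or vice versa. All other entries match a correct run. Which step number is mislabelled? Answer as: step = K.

step = 9

Reference trace:
#1 T3 reads 3
#2 T2 reads 3
#3 T3 CAS(3→4) writes; counter now 4
#4 T2 CAS(3→4) fails; counter now 4
#5 T3 reads 4
#6 T0 reads 4
#7 T0 CAS(4→5) writes; counter now 5
#8 T0 reads 5
#9 T3 CAS(4→5) fails; counter now 5
#10 T1 reads 5
#11 T3 reads 5
#12 T3 CAS(5→6) writes; counter now 6
#13 T0 CAS(5→6) fails; counter now 6
#14 T1 CAS(5→6) fails; counter now 6
#15 T0 reads 6
#16 T0 CAS(6→7) writes; counter now 7
Mismatch at 9.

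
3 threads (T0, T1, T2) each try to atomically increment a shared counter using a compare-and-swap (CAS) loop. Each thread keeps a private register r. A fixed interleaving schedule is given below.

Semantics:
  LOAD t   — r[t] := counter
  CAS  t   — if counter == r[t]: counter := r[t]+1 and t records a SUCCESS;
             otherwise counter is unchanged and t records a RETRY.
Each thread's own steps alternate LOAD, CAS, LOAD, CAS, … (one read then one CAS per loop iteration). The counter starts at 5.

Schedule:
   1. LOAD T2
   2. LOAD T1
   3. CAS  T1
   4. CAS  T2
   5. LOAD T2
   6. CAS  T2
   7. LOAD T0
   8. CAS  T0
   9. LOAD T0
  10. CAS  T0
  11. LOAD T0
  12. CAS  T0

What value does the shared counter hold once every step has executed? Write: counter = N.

   1) LOAD T2:  M=5  r_T2=5
   2) LOAD T1:  M=5  r_T1=5
   3) CAS  T1:  M=6  r_T1=5 ✓
   4) CAS  T2:  M=6  r_T2=5 ✗
   5) LOAD T2:  M=6  r_T2=6
   6) CAS  T2:  M=7  r_T2=6 ✓
   7) LOAD T0:  M=7  r_T0=7
   8) CAS  T0:  M=8  r_T0=7 ✓
   9) LOAD T0:  M=8  r_T0=8
  10) CAS  T0:  M=9  r_T0=8 ✓
  11) LOAD T0:  M=9  r_T0=9
  12) CAS  T0:  M=10  r_T0=9 ✓

counter = 10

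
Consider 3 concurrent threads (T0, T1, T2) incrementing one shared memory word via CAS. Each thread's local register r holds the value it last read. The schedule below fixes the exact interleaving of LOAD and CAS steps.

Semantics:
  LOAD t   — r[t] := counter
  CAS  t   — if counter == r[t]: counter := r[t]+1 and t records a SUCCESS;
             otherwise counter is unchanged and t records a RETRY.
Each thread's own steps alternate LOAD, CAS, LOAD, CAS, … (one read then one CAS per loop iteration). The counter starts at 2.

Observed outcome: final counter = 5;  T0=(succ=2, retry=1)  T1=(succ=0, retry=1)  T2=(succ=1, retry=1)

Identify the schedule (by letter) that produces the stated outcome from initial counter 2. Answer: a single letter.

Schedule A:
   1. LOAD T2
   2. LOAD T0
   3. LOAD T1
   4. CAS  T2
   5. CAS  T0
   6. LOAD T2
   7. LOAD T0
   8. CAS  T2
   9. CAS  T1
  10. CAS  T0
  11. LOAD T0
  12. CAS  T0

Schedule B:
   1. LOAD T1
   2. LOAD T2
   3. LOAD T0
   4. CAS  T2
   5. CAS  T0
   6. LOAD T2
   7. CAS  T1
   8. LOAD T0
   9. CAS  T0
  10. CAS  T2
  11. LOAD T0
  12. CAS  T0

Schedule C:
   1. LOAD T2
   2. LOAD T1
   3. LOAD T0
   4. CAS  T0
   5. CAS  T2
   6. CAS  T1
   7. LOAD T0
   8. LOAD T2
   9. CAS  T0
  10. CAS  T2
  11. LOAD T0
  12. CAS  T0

Run B:
step 1: T1 LOAD ⇒ load; ctr=2 reg=2
step 2: T2 LOAD ⇒ load; ctr=2 reg=2
step 3: T0 LOAD ⇒ load; ctr=2 reg=2
step 4: T2 CAS ⇒ ok; ctr=3 reg=2
step 5: T0 CAS ⇒ retry; ctr=3 reg=2
step 6: T2 LOAD ⇒ load; ctr=3 reg=3
step 7: T1 CAS ⇒ retry; ctr=3 reg=2
step 8: T0 LOAD ⇒ load; ctr=3 reg=3
step 9: T0 CAS ⇒ ok; ctr=4 reg=3
step 10: T2 CAS ⇒ retry; ctr=4 reg=3
step 11: T0 LOAD ⇒ load; ctr=4 reg=4
step 12: T0 CAS ⇒ ok; ctr=5 reg=4

B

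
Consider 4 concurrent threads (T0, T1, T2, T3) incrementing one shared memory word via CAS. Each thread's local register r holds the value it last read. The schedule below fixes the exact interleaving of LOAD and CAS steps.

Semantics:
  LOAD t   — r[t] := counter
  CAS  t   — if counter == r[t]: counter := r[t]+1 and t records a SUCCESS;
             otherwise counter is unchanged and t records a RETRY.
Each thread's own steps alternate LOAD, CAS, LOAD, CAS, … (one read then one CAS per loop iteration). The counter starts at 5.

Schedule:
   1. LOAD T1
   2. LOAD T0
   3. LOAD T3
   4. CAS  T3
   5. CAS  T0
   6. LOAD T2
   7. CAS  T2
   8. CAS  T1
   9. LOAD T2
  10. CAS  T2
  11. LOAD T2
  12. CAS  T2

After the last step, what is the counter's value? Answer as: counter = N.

[1] T1.load  rd  (counter 5, T1.r 5)
[2] T0.load  rd  (counter 5, T0.r 5)
[3] T3.load  rd  (counter 5, T3.r 5)
[4] T3.cas  hit  (counter 6, T3.r 5)
[5] T0.cas  miss  (counter 6, T0.r 5)
[6] T2.load  rd  (counter 6, T2.r 6)
[7] T2.cas  hit  (counter 7, T2.r 6)
[8] T1.cas  miss  (counter 7, T1.r 5)
[9] T2.load  rd  (counter 7, T2.r 7)
[10] T2.cas  hit  (counter 8, T2.r 7)
[11] T2.load  rd  (counter 8, T2.r 8)
[12] T2.cas  hit  (counter 9, T2.r 8)

counter = 9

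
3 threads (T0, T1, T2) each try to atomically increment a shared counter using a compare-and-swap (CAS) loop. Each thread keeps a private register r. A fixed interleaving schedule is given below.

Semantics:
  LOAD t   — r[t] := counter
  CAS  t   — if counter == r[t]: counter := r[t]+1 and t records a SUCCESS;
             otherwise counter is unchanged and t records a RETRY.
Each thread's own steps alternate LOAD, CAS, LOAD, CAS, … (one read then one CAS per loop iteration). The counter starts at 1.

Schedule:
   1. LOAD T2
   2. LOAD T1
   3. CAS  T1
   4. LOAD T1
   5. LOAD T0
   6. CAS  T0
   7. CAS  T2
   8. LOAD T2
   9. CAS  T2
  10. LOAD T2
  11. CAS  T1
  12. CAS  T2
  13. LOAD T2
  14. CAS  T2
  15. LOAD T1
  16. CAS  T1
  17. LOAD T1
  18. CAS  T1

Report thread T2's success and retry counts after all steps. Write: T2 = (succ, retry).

step 1: T2 LOAD ⇒ load; ctr=1 reg=1
step 2: T1 LOAD ⇒ load; ctr=1 reg=1
step 3: T1 CAS ⇒ ok; ctr=2 reg=1
step 4: T1 LOAD ⇒ load; ctr=2 reg=2
step 5: T0 LOAD ⇒ load; ctr=2 reg=2
step 6: T0 CAS ⇒ ok; ctr=3 reg=2
step 7: T2 CAS ⇒ retry; ctr=3 reg=1
step 8: T2 LOAD ⇒ load; ctr=3 reg=3
step 9: T2 CAS ⇒ ok; ctr=4 reg=3
step 10: T2 LOAD ⇒ load; ctr=4 reg=4
step 11: T1 CAS ⇒ retry; ctr=4 reg=2
step 12: T2 CAS ⇒ ok; ctr=5 reg=4
step 13: T2 LOAD ⇒ load; ctr=5 reg=5
step 14: T2 CAS ⇒ ok; ctr=6 reg=5
step 15: T1 LOAD ⇒ load; ctr=6 reg=6
step 16: T1 CAS ⇒ ok; ctr=7 reg=6
step 17: T1 LOAD ⇒ load; ctr=7 reg=7
step 18: T1 CAS ⇒ ok; ctr=8 reg=7

T2 = (3, 1)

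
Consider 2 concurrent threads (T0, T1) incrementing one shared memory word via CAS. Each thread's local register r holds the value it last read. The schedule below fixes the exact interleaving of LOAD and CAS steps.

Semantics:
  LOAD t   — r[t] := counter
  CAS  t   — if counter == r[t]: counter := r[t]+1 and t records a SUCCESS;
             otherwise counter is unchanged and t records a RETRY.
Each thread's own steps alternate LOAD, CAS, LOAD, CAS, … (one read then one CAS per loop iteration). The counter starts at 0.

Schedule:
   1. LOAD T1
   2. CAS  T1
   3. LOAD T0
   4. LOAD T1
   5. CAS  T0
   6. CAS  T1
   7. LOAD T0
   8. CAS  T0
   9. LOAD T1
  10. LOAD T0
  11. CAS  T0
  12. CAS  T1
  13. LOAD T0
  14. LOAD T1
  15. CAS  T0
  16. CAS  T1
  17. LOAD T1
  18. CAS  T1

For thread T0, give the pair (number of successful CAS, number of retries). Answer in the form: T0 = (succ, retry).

   1) LOAD T1:  M=0  r_T1=0
   2) CAS  T1:  M=1  r_T1=0 ✓
   3) LOAD T0:  M=1  r_T0=1
   4) LOAD T1:  M=1  r_T1=1
   5) CAS  T0:  M=2  r_T0=1 ✓
   6) CAS  T1:  M=2  r_T1=1 ✗
   7) LOAD T0:  M=2  r_T0=2
   8) CAS  T0:  M=3  r_T0=2 ✓
   9) LOAD T1:  M=3  r_T1=3
  10) LOAD T0:  M=3  r_T0=3
  11) CAS  T0:  M=4  r_T0=3 ✓
  12) CAS  T1:  M=4  r_T1=3 ✗
  13) LOAD T0:  M=4  r_T0=4
  14) LOAD T1:  M=4  r_T1=4
  15) CAS  T0:  M=5  r_T0=4 ✓
  16) CAS  T1:  M=5  r_T1=4 ✗
  17) LOAD T1:  M=5  r_T1=5
  18) CAS  T1:  M=6  r_T1=5 ✓

T0 = (4, 0)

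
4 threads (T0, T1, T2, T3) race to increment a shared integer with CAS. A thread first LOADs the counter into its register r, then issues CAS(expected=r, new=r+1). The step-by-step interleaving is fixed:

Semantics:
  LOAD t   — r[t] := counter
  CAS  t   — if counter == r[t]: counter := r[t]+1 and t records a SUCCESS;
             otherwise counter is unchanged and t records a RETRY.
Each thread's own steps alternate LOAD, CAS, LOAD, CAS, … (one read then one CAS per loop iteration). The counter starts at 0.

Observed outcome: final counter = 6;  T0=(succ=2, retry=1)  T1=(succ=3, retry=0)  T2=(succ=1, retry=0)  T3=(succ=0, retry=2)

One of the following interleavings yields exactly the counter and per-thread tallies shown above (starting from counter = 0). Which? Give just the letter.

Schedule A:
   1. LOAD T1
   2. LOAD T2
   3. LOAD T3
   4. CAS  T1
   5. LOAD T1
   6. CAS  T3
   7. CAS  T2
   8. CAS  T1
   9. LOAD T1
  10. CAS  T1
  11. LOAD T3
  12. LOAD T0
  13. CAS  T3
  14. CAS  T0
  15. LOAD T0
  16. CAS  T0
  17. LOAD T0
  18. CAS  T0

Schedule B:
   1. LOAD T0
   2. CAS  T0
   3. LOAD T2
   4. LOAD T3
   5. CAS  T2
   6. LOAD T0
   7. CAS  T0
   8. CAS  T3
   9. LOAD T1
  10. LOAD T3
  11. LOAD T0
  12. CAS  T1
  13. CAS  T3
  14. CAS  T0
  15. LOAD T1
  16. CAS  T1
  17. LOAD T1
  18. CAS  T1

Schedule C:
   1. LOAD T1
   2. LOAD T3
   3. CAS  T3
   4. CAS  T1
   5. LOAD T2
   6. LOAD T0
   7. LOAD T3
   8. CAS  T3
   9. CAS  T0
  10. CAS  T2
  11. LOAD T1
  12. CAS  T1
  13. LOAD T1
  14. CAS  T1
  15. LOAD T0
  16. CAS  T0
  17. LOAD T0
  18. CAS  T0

Run B:
T0 LOAD — after: cnt=0, r=0 — load
T0 CAS — after: cnt=1, r=0 — ok
T2 LOAD — after: cnt=1, r=1 — load
T3 LOAD — after: cnt=1, r=1 — load
T2 CAS — after: cnt=2, r=1 — ok
T0 LOAD — after: cnt=2, r=2 — load
T0 CAS — after: cnt=3, r=2 — ok
T3 CAS — after: cnt=3, r=1 — retry
T1 LOAD — after: cnt=3, r=3 — load
T3 LOAD — after: cnt=3, r=3 — load
T0 LOAD — after: cnt=3, r=3 — load
T1 CAS — after: cnt=4, r=3 — ok
T3 CAS — after: cnt=4, r=3 — retry
T0 CAS — after: cnt=4, r=3 — retry
T1 LOAD — after: cnt=4, r=4 — load
T1 CAS — after: cnt=5, r=4 — ok
T1 LOAD — after: cnt=5, r=5 — load
T1 CAS — after: cnt=6, r=5 — ok

B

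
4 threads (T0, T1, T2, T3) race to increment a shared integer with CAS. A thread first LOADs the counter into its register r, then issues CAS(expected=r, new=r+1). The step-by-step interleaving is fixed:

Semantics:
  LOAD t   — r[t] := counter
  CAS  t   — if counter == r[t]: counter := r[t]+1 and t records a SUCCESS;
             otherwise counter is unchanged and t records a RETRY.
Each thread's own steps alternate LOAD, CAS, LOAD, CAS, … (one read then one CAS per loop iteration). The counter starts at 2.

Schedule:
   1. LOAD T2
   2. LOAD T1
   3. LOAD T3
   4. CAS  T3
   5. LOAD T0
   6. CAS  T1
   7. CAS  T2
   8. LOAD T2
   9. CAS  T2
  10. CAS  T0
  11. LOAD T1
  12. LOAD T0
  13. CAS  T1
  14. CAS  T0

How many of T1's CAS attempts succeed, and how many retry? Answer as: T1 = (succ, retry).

T1 = (1, 1)

   1) LOAD T2:  M=2  r_T2=2
   2) LOAD T1:  M=2  r_T1=2
   3) LOAD T3:  M=2  r_T3=2
   4) CAS  T3:  M=3  r_T3=2 ✓
   5) LOAD T0:  M=3  r_T0=3
   6) CAS  T1:  M=3  r_T1=2 ✗
   7) CAS  T2:  M=3  r_T2=2 ✗
   8) LOAD T2:  M=3  r_T2=3
   9) CAS  T2:  M=4  r_T2=3 ✓
  10) CAS  T0:  M=4  r_T0=3 ✗
  11) LOAD T1:  M=4  r_T1=4
  12) LOAD T0:  M=4  r_T0=4
  13) CAS  T1:  M=5  r_T1=4 ✓
  14) CAS  T0:  M=5  r_T0=4 ✗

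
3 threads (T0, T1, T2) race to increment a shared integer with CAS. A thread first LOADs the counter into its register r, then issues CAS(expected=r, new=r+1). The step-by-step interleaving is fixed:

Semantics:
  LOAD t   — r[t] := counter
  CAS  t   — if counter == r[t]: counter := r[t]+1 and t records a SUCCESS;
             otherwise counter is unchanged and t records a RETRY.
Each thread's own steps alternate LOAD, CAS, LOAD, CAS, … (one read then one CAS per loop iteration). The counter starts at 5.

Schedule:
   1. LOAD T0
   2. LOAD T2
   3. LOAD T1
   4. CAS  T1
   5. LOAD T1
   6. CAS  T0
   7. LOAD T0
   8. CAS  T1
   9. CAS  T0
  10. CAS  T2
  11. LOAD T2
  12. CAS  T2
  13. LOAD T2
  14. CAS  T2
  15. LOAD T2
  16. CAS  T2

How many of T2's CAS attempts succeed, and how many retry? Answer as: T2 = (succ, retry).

T2 = (3, 1)

   1) LOAD T0:  M=5  r_T0=5
   2) LOAD T2:  M=5  r_T2=5
   3) LOAD T1:  M=5  r_T1=5
   4) CAS  T1:  M=6  r_T1=5 ✓
   5) LOAD T1:  M=6  r_T1=6
   6) CAS  T0:  M=6  r_T0=5 ✗
   7) LOAD T0:  M=6  r_T0=6
   8) CAS  T1:  M=7  r_T1=6 ✓
   9) CAS  T0:  M=7  r_T0=6 ✗
  10) CAS  T2:  M=7  r_T2=5 ✗
  11) LOAD T2:  M=7  r_T2=7
  12) CAS  T2:  M=8  r_T2=7 ✓
  13) LOAD T2:  M=8  r_T2=8
  14) CAS  T2:  M=9  r_T2=8 ✓
  15) LOAD T2:  M=9  r_T2=9
  16) CAS  T2:  M=10  r_T2=9 ✓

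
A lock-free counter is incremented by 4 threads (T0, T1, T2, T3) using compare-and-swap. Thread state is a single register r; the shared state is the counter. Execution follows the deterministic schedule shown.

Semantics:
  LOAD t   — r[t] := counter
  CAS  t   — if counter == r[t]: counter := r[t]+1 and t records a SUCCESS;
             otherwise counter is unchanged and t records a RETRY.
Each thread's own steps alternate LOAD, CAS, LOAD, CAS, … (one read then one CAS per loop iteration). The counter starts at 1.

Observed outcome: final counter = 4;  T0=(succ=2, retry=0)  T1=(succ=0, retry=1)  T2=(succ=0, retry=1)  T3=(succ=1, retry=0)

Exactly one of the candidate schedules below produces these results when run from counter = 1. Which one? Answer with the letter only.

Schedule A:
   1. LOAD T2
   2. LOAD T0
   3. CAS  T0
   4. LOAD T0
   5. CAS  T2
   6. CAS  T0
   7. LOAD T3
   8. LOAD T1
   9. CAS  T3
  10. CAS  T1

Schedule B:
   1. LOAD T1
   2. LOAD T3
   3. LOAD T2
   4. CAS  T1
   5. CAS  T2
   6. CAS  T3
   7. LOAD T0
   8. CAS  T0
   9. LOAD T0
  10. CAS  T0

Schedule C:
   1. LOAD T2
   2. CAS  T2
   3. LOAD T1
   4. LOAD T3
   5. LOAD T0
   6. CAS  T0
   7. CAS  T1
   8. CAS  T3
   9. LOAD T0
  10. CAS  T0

A

Run A:
step 1: T2 LOAD ⇒ load; ctr=1 reg=1
step 2: T0 LOAD ⇒ load; ctr=1 reg=1
step 3: T0 CAS ⇒ ok; ctr=2 reg=1
step 4: T0 LOAD ⇒ load; ctr=2 reg=2
step 5: T2 CAS ⇒ retry; ctr=2 reg=1
step 6: T0 CAS ⇒ ok; ctr=3 reg=2
step 7: T3 LOAD ⇒ load; ctr=3 reg=3
step 8: T1 LOAD ⇒ load; ctr=3 reg=3
step 9: T3 CAS ⇒ ok; ctr=4 reg=3
step 10: T1 CAS ⇒ retry; ctr=4 reg=3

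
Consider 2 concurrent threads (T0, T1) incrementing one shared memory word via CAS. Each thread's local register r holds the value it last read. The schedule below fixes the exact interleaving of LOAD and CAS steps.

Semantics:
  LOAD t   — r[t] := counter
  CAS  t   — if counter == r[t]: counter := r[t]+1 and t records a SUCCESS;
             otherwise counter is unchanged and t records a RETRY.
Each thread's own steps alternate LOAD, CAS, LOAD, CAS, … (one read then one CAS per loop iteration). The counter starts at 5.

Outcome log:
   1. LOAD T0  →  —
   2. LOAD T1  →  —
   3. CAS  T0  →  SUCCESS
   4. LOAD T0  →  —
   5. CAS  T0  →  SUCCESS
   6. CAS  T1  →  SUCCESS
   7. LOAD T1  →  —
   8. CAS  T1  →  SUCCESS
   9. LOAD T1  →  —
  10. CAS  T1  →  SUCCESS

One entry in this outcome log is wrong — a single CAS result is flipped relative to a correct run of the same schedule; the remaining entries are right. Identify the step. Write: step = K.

step = 6

Correct run:
   1) LOAD T0:  M=5  r_T0=5
   2) LOAD T1:  M=5  r_T1=5
   3) CAS  T0:  M=6  r_T0=5 ✓
   4) LOAD T0:  M=6  r_T0=6
   5) CAS  T0:  M=7  r_T0=6 ✓
   6) CAS  T1:  M=7  r_T1=5 ✗
   7) LOAD T1:  M=7  r_T1=7
   8) CAS  T1:  M=8  r_T1=7 ✓
   9) LOAD T1:  M=8  r_T1=8
  10) CAS  T1:  M=9  r_T1=8 ✓
Flip is step 6.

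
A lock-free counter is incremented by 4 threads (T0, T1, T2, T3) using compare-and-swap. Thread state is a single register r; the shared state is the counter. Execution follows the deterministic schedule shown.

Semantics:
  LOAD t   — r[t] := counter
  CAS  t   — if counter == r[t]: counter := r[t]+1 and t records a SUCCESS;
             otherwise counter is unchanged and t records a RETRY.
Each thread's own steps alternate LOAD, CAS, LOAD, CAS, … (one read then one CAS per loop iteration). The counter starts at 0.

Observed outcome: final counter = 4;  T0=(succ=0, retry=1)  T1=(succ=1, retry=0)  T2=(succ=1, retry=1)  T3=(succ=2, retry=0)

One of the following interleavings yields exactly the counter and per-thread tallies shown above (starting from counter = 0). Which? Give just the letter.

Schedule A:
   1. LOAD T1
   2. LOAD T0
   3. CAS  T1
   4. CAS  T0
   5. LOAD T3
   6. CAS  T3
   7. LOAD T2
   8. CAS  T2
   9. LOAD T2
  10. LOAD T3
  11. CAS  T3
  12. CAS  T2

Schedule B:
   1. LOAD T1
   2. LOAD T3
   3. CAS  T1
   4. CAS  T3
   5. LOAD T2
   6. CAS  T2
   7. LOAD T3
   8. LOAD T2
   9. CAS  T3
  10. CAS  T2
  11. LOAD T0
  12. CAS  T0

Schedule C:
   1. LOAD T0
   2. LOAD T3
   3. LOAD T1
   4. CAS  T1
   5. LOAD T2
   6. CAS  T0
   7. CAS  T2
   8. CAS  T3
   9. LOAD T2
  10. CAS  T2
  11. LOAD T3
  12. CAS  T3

Simulating candidate A:
#1 T1 reads 0
#2 T0 reads 0
#3 T1 CAS(0→1) writes; counter now 1
#4 T0 CAS(0→1) fails; counter now 1
#5 T3 reads 1
#6 T3 CAS(1→2) writes; counter now 2
#7 T2 reads 2
#8 T2 CAS(2→3) writes; counter now 3
#9 T2 reads 3
#10 T3 reads 3
#11 T3 CAS(3→4) writes; counter now 4
#12 T2 CAS(3→4) fails; counter now 4

A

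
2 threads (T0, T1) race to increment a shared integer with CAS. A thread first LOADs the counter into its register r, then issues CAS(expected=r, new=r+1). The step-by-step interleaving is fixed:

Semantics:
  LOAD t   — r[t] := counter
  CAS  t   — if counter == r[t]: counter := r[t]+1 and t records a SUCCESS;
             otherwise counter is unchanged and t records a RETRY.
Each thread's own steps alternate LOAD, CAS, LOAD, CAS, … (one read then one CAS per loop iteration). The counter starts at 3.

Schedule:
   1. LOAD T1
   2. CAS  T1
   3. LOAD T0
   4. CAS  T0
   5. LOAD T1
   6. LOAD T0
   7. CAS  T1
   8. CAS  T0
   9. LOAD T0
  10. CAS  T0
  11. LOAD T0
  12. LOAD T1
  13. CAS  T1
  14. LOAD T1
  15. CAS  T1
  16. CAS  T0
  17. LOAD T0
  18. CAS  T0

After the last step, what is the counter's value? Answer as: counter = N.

counter = 10

T1 LOAD — after: cnt=3, r=3 — load
T1 CAS — after: cnt=4, r=3 — ok
T0 LOAD — after: cnt=4, r=4 — load
T0 CAS — after: cnt=5, r=4 — ok
T1 LOAD — after: cnt=5, r=5 — load
T0 LOAD — after: cnt=5, r=5 — load
T1 CAS — after: cnt=6, r=5 — ok
T0 CAS — after: cnt=6, r=5 — retry
T0 LOAD — after: cnt=6, r=6 — load
T0 CAS — after: cnt=7, r=6 — ok
T0 LOAD — after: cnt=7, r=7 — load
T1 LOAD — after: cnt=7, r=7 — load
T1 CAS — after: cnt=8, r=7 — ok
T1 LOAD — after: cnt=8, r=8 — load
T1 CAS — after: cnt=9, r=8 — ok
T0 CAS — after: cnt=9, r=7 — retry
T0 LOAD — after: cnt=9, r=9 — load
T0 CAS — after: cnt=10, r=9 — ok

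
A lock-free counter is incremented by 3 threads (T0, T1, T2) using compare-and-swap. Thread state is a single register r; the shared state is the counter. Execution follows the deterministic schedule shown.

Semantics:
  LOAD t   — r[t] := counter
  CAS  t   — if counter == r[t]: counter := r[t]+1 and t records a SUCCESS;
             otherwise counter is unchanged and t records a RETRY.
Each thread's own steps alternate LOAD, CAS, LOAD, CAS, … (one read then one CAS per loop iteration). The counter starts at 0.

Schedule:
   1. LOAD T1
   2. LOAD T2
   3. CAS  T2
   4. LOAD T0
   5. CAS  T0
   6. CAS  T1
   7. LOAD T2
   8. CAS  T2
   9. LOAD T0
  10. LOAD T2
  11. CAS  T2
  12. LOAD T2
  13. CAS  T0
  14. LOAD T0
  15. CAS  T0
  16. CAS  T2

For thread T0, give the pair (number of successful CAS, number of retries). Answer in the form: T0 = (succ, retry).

#1 T1 reads 0
#2 T2 reads 0
#3 T2 CAS(0→1) writes; counter now 1
#4 T0 reads 1
#5 T0 CAS(1→2) writes; counter now 2
#6 T1 CAS(0→1) fails; counter now 2
#7 T2 reads 2
#8 T2 CAS(2→3) writes; counter now 3
#9 T0 reads 3
#10 T2 reads 3
#11 T2 CAS(3→4) writes; counter now 4
#12 T2 reads 4
#13 T0 CAS(3→4) fails; counter now 4
#14 T0 reads 4
#15 T0 CAS(4→5) writes; counter now 5
#16 T2 CAS(4→5) fails; counter now 5

T0 = (2, 1)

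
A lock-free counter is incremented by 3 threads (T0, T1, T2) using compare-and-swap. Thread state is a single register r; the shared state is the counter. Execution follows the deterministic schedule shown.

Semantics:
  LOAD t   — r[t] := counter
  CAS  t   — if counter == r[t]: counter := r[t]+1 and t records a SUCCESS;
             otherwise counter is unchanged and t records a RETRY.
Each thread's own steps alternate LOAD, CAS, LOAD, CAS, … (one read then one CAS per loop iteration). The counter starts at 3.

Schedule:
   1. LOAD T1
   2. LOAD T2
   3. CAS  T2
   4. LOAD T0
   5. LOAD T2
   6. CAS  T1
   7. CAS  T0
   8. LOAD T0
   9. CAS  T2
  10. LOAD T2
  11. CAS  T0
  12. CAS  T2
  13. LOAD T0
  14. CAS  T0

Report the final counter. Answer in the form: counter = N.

counter = 7

step 1: T1 LOAD ⇒ load; ctr=3 reg=3
step 2: T2 LOAD ⇒ load; ctr=3 reg=3
step 3: T2 CAS ⇒ ok; ctr=4 reg=3
step 4: T0 LOAD ⇒ load; ctr=4 reg=4
step 5: T2 LOAD ⇒ load; ctr=4 reg=4
step 6: T1 CAS ⇒ retry; ctr=4 reg=3
step 7: T0 CAS ⇒ ok; ctr=5 reg=4
step 8: T0 LOAD ⇒ load; ctr=5 reg=5
step 9: T2 CAS ⇒ retry; ctr=5 reg=4
step 10: T2 LOAD ⇒ load; ctr=5 reg=5
step 11: T0 CAS ⇒ ok; ctr=6 reg=5
step 12: T2 CAS ⇒ retry; ctr=6 reg=5
step 13: T0 LOAD ⇒ load; ctr=6 reg=6
step 14: T0 CAS ⇒ ok; ctr=7 reg=6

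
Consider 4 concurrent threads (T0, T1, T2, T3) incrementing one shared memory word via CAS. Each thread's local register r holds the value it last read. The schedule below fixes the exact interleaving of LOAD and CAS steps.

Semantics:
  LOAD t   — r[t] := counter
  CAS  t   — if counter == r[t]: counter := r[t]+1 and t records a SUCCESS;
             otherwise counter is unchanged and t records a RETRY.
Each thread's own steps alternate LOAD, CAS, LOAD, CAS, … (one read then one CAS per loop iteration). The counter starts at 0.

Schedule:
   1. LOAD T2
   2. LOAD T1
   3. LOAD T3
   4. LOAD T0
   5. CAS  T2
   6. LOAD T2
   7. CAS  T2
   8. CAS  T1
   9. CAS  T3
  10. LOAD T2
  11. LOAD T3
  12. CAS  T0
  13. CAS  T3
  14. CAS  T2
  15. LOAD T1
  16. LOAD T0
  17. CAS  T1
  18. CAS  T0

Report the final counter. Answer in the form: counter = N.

counter = 4

1. LOAD T2 → mem=0 r[T2]=0 [LOAD]
2. LOAD T1 → mem=0 r[T1]=0 [LOAD]
3. LOAD T3 → mem=0 r[T3]=0 [LOAD]
4. LOAD T0 → mem=0 r[T0]=0 [LOAD]
5. CAS T2 → mem=1 r[T2]=0 [OK]
6. LOAD T2 → mem=1 r[T2]=1 [LOAD]
7. CAS T2 → mem=2 r[T2]=1 [OK]
8. CAS T1 → mem=2 r[T1]=0 [RETRY]
9. CAS T3 → mem=2 r[T3]=0 [RETRY]
10. LOAD T2 → mem=2 r[T2]=2 [LOAD]
11. LOAD T3 → mem=2 r[T3]=2 [LOAD]
12. CAS T0 → mem=2 r[T0]=0 [RETRY]
13. CAS T3 → mem=3 r[T3]=2 [OK]
14. CAS T2 → mem=3 r[T2]=2 [RETRY]
15. LOAD T1 → mem=3 r[T1]=3 [LOAD]
16. LOAD T0 → mem=3 r[T0]=3 [LOAD]
17. CAS T1 → mem=4 r[T1]=3 [OK]
18. CAS T0 → mem=4 r[T0]=3 [RETRY]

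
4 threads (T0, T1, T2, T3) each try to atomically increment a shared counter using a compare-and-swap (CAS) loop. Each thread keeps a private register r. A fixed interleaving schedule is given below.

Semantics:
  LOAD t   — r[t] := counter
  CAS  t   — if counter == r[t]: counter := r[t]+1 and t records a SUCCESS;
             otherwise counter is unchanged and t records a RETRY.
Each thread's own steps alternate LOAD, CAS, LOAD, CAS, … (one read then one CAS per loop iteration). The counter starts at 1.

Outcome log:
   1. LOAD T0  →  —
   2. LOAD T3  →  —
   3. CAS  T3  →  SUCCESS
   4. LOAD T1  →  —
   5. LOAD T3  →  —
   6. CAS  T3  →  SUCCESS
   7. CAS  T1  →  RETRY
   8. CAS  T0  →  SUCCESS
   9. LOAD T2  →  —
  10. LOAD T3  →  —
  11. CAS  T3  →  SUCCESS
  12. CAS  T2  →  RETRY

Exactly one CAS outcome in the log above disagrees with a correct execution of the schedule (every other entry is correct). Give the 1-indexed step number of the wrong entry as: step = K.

Correct run:
step 1: T0 LOAD ⇒ load; ctr=1 reg=1
step 2: T3 LOAD ⇒ load; ctr=1 reg=1
step 3: T3 CAS ⇒ ok; ctr=2 reg=1
step 4: T1 LOAD ⇒ load; ctr=2 reg=2
step 5: T3 LOAD ⇒ load; ctr=2 reg=2
step 6: T3 CAS ⇒ ok; ctr=3 reg=2
step 7: T1 CAS ⇒ retry; ctr=3 reg=2
step 8: T0 CAS ⇒ retry; ctr=3 reg=1
step 9: T2 LOAD ⇒ load; ctr=3 reg=3
step 10: T3 LOAD ⇒ load; ctr=3 reg=3
step 11: T3 CAS ⇒ ok; ctr=4 reg=3
step 12: T2 CAS ⇒ retry; ctr=4 reg=3
Mismatch at 8.

step = 8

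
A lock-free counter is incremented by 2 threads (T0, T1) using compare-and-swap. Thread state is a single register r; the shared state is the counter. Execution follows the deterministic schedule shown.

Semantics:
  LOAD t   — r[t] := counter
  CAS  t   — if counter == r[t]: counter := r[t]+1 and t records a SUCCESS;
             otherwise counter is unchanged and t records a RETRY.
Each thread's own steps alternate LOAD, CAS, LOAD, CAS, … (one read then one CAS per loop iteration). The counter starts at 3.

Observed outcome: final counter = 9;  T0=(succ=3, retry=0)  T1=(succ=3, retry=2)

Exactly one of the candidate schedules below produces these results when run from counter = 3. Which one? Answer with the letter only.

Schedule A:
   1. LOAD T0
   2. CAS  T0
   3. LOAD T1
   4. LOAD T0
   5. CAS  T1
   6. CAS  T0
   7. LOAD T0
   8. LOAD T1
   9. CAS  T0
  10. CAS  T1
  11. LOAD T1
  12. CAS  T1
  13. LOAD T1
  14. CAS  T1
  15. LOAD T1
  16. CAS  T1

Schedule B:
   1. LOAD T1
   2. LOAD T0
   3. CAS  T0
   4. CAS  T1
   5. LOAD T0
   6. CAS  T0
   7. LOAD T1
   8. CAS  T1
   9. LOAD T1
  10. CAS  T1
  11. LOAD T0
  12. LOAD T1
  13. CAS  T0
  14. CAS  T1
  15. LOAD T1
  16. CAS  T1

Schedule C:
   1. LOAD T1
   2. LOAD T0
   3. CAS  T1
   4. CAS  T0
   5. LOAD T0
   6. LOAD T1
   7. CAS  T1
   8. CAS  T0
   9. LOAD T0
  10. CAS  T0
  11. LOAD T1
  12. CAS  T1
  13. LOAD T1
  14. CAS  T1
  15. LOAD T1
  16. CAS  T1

B

Simulating candidate B:
#1 T1 reads 3
#2 T0 reads 3
#3 T0 CAS(3→4) writes; counter now 4
#4 T1 CAS(3→4) fails; counter now 4
#5 T0 reads 4
#6 T0 CAS(4→5) writes; counter now 5
#7 T1 reads 5
#8 T1 CAS(5→6) writes; counter now 6
#9 T1 reads 6
#10 T1 CAS(6→7) writes; counter now 7
#11 T0 reads 7
#12 T1 reads 7
#13 T0 CAS(7→8) writes; counter now 8
#14 T1 CAS(7→8) fails; counter now 8
#15 T1 reads 8
#16 T1 CAS(8→9) writes; counter now 9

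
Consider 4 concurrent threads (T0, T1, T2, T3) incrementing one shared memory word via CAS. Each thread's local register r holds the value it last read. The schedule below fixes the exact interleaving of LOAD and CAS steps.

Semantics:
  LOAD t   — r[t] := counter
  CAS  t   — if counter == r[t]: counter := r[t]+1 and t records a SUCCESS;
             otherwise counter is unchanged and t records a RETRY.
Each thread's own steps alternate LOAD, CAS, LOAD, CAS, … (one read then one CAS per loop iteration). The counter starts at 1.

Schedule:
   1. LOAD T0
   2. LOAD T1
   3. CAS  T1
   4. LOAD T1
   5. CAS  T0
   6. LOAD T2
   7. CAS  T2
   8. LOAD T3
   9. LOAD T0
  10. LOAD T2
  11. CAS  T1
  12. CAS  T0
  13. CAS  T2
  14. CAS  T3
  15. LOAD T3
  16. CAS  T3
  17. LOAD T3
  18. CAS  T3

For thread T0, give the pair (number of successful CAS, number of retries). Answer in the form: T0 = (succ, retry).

T0 = (1, 1)

1. LOAD T0 → mem=1 r[T0]=1 [LOAD]
2. LOAD T1 → mem=1 r[T1]=1 [LOAD]
3. CAS T1 → mem=2 r[T1]=1 [OK]
4. LOAD T1 → mem=2 r[T1]=2 [LOAD]
5. CAS T0 → mem=2 r[T0]=1 [RETRY]
6. LOAD T2 → mem=2 r[T2]=2 [LOAD]
7. CAS T2 → mem=3 r[T2]=2 [OK]
8. LOAD T3 → mem=3 r[T3]=3 [LOAD]
9. LOAD T0 → mem=3 r[T0]=3 [LOAD]
10. LOAD T2 → mem=3 r[T2]=3 [LOAD]
11. CAS T1 → mem=3 r[T1]=2 [RETRY]
12. CAS T0 → mem=4 r[T0]=3 [OK]
13. CAS T2 → mem=4 r[T2]=3 [RETRY]
14. CAS T3 → mem=4 r[T3]=3 [RETRY]
15. LOAD T3 → mem=4 r[T3]=4 [LOAD]
16. CAS T3 → mem=5 r[T3]=4 [OK]
17. LOAD T3 → mem=5 r[T3]=5 [LOAD]
18. CAS T3 → mem=6 r[T3]=5 [OK]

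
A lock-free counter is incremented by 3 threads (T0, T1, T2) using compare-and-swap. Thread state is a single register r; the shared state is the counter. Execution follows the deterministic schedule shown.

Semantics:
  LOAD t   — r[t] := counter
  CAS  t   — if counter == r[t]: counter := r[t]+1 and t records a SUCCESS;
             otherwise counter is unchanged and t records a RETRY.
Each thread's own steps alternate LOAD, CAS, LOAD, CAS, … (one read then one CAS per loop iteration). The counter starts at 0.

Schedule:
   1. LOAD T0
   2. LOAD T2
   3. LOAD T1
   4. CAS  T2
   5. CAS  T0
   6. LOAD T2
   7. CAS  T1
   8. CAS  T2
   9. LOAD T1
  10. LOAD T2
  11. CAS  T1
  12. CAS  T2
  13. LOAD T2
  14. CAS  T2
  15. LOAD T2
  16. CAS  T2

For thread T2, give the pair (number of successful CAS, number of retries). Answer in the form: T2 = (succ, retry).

T2 = (4, 1)

#1 T0 reads 0
#2 T2 reads 0
#3 T1 reads 0
#4 T2 CAS(0→1) writes; counter now 1
#5 T0 CAS(0→1) fails; counter now 1
#6 T2 reads 1
#7 T1 CAS(0→1) fails; counter now 1
#8 T2 CAS(1→2) writes; counter now 2
#9 T1 reads 2
#10 T2 reads 2
#11 T1 CAS(2→3) writes; counter now 3
#12 T2 CAS(2→3) fails; counter now 3
#13 T2 reads 3
#14 T2 CAS(3→4) writes; counter now 4
#15 T2 reads 4
#16 T2 CAS(4→5) writes; counter now 5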